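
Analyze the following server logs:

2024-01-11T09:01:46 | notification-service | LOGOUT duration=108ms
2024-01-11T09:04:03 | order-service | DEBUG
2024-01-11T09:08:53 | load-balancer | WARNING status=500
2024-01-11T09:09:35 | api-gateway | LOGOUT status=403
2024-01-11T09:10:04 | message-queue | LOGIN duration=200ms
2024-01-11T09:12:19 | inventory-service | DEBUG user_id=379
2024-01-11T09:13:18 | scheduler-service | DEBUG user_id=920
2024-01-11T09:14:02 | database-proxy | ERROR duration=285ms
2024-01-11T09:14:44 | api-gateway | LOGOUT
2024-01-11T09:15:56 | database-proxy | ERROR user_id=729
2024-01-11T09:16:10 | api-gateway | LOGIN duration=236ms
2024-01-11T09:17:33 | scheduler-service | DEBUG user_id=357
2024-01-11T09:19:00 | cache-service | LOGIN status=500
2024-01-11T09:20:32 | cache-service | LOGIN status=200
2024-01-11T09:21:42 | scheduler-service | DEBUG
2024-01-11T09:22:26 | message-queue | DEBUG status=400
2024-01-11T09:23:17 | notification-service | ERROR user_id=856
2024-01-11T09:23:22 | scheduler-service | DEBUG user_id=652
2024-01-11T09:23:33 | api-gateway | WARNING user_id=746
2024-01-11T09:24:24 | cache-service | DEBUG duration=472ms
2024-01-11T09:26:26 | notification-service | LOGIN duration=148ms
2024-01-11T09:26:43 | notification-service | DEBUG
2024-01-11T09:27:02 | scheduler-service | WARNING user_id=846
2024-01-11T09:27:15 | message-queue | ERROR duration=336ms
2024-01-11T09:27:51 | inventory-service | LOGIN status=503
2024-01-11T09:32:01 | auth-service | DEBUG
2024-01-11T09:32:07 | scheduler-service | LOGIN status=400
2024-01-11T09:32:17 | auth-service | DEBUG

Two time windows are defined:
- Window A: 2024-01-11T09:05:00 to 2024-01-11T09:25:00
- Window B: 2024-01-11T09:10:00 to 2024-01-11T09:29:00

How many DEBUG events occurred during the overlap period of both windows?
7

To find overlap events:

1. Window A: 2024-01-11T09:05:00 to 2024-01-11T09:25:00
2. Window B: 2024-01-11T09:10:00 to 2024-01-11T09:29:00
3. Overlap period: 2024-01-11T09:10:00 to 2024-01-11T09:25:00
4. Count DEBUG events in overlap: 7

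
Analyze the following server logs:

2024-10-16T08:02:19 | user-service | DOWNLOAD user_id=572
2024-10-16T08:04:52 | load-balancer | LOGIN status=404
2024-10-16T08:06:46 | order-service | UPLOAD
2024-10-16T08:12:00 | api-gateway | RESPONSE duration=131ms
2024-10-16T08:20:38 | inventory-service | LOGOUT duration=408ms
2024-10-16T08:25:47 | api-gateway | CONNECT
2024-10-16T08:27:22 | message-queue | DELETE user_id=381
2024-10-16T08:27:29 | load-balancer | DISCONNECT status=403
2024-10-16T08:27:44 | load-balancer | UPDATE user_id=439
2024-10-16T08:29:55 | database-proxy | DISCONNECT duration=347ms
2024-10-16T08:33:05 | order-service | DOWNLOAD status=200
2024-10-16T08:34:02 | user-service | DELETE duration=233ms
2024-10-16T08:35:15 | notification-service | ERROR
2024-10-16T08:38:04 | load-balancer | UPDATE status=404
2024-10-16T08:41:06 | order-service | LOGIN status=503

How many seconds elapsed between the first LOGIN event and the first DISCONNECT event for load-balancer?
1357

To find the time between events:

1. Locate the first LOGIN event for load-balancer: 2024-10-16T08:04:52
2. Locate the first DISCONNECT event for load-balancer: 2024-10-16T08:27:29
3. Calculate the difference: 2024-10-16T08:27:29 - 2024-10-16T08:04:52 = 1357 seconds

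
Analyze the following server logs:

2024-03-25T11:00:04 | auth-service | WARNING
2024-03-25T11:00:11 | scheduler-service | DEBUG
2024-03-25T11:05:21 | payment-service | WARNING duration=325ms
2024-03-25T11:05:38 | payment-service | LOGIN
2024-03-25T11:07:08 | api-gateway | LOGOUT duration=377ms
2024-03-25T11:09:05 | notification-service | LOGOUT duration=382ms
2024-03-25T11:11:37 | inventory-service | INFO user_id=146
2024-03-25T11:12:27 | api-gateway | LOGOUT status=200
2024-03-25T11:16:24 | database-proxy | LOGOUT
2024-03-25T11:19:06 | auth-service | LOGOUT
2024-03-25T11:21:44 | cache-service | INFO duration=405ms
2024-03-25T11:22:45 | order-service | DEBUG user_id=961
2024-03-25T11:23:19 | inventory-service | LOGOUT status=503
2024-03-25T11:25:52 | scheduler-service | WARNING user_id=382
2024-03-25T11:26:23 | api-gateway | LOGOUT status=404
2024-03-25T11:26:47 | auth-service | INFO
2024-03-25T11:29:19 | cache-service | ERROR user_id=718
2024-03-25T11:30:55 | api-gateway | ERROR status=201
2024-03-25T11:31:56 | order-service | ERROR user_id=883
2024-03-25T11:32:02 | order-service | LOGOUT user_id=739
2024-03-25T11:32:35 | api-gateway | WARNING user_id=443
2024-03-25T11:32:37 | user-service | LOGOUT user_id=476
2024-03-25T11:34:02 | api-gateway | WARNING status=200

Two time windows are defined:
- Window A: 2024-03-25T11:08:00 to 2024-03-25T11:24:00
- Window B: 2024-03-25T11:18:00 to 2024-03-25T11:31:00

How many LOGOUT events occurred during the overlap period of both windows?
2

To find overlap events:

1. Window A: 2024-03-25T11:08:00 to 2024-03-25T11:24:00
2. Window B: 2024-03-25T11:18:00 to 2024-03-25T11:31:00
3. Overlap period: 2024-03-25T11:18:00 to 2024-03-25T11:24:00
4. Count LOGOUT events in overlap: 2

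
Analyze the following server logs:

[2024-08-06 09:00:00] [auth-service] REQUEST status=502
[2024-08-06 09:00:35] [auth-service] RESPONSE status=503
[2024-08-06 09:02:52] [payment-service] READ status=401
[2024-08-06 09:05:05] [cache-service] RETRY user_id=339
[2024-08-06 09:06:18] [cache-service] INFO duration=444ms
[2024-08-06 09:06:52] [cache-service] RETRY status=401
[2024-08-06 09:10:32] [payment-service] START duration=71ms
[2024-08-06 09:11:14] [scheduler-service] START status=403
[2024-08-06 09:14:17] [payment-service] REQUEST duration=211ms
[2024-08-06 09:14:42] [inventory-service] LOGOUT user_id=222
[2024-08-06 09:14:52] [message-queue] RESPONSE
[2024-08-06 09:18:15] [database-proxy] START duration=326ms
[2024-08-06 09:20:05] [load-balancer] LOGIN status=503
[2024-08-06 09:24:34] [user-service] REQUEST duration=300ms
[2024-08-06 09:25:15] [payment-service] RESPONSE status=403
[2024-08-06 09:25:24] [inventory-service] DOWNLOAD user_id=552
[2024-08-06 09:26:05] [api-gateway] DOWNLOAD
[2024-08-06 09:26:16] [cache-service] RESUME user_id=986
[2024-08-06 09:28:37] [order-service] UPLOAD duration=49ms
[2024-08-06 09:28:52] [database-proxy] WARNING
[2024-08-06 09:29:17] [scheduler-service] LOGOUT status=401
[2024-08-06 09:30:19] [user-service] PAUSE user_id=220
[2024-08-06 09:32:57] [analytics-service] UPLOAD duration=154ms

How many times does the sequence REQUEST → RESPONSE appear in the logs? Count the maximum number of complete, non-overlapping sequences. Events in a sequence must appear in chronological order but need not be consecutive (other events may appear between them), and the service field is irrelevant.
3

To count sequences:

1. Look for pattern: REQUEST → RESPONSE
2. Greedily scan the log in chronological order, matching each sequence element in turn (ignoring service)
3. Each time the full pattern completes, increment the count and restart matching from the next event
4. Complete non-overlapping sequences found: 3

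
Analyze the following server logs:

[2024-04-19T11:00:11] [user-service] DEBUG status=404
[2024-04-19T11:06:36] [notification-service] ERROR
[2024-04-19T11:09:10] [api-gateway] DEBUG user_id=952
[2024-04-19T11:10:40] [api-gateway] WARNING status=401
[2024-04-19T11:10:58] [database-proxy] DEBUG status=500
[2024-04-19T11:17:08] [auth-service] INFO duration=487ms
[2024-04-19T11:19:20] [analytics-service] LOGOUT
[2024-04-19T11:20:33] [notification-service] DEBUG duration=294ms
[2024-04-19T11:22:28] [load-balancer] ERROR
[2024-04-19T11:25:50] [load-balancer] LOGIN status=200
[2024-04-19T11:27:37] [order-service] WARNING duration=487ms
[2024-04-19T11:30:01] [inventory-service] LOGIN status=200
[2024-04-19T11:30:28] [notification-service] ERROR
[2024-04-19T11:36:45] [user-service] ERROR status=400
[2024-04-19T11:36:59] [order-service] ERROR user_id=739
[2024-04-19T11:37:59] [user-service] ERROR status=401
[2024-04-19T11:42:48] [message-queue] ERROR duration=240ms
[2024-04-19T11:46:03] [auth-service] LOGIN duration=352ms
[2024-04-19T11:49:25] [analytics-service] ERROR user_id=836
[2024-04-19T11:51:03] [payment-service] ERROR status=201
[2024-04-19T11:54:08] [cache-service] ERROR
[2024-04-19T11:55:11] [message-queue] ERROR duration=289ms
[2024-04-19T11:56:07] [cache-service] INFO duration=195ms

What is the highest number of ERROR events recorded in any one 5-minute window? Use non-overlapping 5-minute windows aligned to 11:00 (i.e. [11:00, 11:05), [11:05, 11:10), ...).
3

To find the burst window:

1. Divide the log period into non-overlapping 5-minute windows starting at 11:00
2. Count ERROR events in each window
3. Find the window with maximum count
4. Maximum events in a window: 3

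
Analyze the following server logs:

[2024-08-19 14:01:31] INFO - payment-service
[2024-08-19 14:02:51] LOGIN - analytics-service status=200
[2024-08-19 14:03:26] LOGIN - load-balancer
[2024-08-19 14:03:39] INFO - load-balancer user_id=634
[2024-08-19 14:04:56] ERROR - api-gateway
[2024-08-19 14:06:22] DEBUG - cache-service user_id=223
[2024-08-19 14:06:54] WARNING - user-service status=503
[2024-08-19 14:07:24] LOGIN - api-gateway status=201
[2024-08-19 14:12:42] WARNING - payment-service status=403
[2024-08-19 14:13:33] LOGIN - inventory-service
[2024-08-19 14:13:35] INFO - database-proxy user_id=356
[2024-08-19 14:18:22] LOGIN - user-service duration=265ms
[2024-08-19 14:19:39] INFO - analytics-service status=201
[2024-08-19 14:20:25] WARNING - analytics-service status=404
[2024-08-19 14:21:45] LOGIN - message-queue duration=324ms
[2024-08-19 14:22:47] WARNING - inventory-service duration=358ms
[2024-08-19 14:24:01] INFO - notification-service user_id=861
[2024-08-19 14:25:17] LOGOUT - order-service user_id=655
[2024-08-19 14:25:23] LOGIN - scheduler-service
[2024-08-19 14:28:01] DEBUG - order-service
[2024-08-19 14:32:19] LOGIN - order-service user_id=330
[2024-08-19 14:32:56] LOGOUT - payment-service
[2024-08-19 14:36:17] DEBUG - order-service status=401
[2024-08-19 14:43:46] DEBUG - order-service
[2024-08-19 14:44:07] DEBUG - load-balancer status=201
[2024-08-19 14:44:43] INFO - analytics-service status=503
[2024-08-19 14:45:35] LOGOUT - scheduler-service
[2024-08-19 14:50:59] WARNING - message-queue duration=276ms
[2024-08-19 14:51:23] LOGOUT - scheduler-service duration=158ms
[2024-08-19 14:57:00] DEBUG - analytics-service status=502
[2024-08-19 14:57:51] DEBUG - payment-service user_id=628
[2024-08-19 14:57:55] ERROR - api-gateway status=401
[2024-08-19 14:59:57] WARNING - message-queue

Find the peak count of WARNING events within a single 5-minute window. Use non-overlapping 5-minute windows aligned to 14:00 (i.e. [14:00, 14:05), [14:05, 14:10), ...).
2

To find the burst window:

1. Divide the log period into non-overlapping 5-minute windows starting at 14:00
2. Count WARNING events in each window
3. Find the window with maximum count
4. Maximum events in a window: 2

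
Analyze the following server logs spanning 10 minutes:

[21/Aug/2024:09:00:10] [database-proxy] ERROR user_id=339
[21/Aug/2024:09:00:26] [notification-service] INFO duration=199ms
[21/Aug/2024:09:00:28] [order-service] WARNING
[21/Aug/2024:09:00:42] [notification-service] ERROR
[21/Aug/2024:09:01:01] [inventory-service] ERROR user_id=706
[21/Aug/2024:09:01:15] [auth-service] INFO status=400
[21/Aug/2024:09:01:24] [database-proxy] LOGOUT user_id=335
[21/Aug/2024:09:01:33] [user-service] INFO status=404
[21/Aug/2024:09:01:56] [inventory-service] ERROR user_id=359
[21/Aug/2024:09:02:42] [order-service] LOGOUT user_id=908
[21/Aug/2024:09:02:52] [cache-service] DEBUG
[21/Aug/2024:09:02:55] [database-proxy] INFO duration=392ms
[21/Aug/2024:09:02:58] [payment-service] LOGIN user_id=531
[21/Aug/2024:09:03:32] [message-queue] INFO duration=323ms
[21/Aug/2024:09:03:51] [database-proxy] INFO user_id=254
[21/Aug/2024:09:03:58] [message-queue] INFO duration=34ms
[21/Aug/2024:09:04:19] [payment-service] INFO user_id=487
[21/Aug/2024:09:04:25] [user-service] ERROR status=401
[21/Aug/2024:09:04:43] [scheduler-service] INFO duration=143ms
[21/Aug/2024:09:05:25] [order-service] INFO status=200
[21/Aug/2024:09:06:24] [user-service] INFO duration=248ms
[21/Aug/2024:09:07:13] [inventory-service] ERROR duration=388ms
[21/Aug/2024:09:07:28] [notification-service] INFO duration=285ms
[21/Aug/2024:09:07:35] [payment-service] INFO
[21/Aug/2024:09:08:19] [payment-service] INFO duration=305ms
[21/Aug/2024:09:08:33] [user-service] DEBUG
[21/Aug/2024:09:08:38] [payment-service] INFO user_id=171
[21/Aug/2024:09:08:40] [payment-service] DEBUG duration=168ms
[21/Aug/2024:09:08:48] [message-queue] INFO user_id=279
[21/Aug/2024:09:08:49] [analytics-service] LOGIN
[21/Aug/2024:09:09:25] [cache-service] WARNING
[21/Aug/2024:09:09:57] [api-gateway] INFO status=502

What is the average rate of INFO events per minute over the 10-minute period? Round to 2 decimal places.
1.7

To calculate the rate:

1. Count total INFO events: 17
2. Total time period: 10 minutes
3. Rate = 17 / 10 = 1.7 events per minute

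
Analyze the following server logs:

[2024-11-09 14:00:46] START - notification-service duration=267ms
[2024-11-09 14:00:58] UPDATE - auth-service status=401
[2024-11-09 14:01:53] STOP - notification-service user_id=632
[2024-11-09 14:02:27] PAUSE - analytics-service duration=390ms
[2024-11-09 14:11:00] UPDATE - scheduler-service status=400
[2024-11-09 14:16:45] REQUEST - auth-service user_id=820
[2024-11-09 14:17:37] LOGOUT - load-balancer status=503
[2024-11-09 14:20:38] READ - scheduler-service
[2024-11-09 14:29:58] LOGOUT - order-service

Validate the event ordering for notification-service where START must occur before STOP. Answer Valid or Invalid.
Valid

To validate ordering:

1. Required order: START → STOP
2. Rule: START must occur before STOP
3. Check actual order of events for notification-service
4. Result: Valid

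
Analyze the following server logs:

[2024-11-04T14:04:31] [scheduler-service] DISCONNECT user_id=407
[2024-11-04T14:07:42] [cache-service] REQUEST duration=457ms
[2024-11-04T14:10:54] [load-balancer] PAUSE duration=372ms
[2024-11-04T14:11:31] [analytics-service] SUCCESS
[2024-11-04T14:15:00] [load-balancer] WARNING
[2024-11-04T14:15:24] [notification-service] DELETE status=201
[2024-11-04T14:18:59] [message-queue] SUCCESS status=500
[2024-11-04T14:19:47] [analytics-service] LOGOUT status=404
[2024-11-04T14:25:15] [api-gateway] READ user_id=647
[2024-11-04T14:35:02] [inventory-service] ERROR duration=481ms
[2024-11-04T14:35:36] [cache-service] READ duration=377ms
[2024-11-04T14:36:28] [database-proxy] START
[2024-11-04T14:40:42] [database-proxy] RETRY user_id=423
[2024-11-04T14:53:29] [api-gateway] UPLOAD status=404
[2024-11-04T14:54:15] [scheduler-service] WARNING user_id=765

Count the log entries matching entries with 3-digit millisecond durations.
4

To find matching entries:

1. Pattern to match: entries with 3-digit millisecond durations
2. Scan each log entry for the pattern
3. Count matches: 4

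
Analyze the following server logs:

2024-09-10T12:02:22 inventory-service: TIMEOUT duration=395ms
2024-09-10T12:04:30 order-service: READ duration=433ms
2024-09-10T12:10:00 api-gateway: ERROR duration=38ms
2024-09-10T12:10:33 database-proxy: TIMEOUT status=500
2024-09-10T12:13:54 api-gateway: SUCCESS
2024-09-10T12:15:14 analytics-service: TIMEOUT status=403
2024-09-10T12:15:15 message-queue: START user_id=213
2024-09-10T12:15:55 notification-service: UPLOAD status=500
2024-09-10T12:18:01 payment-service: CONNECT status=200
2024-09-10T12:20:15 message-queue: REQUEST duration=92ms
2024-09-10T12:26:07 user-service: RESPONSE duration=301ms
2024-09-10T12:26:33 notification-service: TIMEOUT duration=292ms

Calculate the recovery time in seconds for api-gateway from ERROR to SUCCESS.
234

To calculate recovery time:

1. Find ERROR event for api-gateway: 2024-09-10T12:10:00
2. Find next SUCCESS event for api-gateway: 2024-09-10T12:13:54
3. Recovery time: 2024-09-10T12:13:54 - 2024-09-10T12:10:00 = 234 seconds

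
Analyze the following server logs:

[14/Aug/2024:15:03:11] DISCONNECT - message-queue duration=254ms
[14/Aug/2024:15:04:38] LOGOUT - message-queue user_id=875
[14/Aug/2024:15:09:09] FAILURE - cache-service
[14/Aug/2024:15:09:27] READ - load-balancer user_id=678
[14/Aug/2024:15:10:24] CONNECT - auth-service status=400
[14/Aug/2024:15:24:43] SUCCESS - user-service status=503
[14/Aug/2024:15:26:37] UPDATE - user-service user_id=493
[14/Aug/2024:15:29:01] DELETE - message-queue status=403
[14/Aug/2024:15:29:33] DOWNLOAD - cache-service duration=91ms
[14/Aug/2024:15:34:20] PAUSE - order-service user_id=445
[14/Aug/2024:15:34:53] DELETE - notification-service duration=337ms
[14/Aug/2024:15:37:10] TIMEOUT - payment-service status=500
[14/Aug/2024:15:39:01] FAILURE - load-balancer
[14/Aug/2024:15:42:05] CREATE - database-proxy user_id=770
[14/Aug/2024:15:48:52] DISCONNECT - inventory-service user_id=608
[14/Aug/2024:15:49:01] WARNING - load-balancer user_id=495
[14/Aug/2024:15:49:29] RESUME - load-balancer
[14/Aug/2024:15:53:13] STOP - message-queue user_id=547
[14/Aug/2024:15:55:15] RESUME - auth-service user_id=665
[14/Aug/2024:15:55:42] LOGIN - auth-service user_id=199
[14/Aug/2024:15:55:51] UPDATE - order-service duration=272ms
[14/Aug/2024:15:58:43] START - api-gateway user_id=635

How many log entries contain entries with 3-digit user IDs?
11

To find matching entries:

1. Pattern to match: entries with 3-digit user IDs
2. Scan each log entry for the pattern
3. Count matches: 11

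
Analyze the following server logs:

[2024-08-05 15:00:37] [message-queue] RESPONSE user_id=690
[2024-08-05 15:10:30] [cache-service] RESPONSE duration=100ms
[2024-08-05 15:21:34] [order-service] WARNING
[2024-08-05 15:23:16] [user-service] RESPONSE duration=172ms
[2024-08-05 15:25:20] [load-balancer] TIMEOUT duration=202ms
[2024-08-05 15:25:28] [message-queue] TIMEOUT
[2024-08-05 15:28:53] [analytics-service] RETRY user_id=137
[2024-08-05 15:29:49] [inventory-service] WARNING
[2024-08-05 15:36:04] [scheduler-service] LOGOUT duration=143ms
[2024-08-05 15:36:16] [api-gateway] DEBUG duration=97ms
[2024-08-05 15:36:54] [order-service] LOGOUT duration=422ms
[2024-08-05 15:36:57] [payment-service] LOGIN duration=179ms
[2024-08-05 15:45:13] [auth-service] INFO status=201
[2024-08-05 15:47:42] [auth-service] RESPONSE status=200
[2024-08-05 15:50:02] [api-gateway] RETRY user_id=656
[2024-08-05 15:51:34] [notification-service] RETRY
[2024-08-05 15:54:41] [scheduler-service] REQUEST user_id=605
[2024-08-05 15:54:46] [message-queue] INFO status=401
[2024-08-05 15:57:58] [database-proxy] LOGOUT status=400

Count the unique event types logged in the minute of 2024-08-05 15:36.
3

To count unique event types:

1. Filter events in the minute starting at 2024-08-05 15:36
2. Extract event types from matching entries
3. Count unique types: 3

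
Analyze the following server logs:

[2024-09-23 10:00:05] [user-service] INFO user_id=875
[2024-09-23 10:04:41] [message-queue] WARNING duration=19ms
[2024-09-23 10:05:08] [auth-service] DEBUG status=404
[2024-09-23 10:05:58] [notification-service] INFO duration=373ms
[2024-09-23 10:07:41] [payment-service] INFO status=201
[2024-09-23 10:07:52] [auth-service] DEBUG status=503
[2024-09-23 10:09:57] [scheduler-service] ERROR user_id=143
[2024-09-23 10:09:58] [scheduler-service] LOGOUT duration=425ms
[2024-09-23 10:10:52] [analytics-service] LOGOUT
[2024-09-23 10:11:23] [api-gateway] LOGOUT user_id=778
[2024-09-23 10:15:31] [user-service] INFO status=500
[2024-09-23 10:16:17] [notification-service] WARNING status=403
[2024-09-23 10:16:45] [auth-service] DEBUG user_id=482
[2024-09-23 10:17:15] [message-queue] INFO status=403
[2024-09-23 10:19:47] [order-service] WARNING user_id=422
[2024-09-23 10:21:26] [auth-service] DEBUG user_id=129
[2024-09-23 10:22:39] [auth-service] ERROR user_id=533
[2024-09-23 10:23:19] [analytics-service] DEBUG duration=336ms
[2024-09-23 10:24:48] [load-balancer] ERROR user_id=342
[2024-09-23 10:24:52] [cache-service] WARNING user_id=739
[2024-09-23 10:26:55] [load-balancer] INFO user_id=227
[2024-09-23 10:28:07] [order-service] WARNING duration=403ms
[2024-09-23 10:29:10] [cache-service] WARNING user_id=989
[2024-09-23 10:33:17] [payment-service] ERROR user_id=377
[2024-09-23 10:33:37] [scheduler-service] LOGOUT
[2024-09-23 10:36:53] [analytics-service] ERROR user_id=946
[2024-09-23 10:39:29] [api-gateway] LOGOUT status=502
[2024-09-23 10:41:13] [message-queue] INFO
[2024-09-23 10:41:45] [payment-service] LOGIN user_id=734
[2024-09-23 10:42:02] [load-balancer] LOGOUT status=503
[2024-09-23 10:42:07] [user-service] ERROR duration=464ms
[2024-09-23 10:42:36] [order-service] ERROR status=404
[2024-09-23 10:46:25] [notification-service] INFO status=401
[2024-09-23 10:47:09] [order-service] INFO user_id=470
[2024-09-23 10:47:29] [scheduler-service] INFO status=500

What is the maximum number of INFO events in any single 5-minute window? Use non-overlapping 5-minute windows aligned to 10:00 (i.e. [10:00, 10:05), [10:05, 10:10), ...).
3

To find the burst window:

1. Divide the log period into non-overlapping 5-minute windows starting at 10:00
2. Count INFO events in each window
3. Find the window with maximum count
4. Maximum events in a window: 3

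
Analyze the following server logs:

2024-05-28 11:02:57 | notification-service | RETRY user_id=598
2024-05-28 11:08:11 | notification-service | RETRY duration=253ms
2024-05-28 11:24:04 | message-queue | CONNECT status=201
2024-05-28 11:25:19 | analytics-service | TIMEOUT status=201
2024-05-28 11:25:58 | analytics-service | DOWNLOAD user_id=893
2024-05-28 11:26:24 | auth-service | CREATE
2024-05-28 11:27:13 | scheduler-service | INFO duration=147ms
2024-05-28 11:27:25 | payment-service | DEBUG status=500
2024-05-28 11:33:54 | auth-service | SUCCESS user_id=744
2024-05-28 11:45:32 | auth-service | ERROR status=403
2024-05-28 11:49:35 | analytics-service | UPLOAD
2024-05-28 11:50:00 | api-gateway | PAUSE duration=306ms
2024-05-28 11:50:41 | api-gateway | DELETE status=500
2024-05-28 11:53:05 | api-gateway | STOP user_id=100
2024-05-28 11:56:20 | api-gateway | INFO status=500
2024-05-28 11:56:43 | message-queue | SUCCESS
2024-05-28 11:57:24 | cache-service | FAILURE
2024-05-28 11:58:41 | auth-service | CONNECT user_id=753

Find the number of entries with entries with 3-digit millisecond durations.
3

To find matching entries:

1. Pattern to match: entries with 3-digit millisecond durations
2. Scan each log entry for the pattern
3. Count matches: 3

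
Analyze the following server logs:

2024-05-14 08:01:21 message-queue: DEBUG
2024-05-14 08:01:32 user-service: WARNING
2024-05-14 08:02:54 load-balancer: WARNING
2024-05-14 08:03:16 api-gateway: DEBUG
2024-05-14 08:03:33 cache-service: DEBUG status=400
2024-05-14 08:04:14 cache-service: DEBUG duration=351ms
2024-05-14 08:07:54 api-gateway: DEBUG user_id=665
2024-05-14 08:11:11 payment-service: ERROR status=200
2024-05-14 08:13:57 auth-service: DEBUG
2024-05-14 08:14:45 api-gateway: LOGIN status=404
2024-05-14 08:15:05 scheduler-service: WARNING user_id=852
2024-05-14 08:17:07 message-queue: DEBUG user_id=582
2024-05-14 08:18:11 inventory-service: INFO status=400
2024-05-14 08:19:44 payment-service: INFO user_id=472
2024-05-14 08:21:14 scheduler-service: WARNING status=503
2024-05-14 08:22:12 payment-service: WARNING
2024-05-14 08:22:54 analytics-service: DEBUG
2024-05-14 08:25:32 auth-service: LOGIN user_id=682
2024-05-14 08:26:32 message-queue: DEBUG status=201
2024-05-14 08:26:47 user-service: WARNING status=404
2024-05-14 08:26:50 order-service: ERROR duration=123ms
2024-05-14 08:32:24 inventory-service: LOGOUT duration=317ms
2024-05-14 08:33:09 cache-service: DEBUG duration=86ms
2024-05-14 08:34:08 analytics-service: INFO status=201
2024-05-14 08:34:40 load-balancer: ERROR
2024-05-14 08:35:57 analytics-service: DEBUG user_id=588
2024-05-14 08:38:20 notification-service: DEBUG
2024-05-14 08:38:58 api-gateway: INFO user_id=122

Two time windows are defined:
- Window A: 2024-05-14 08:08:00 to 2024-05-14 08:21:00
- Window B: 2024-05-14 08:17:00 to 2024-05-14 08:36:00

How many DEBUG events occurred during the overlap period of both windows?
1

To find overlap events:

1. Window A: 2024-05-14 08:08:00 to 2024-05-14 08:21:00
2. Window B: 2024-05-14 08:17:00 to 2024-05-14 08:36:00
3. Overlap period: 2024-05-14 08:17:00 to 2024-05-14 08:21:00
4. Count DEBUG events in overlap: 1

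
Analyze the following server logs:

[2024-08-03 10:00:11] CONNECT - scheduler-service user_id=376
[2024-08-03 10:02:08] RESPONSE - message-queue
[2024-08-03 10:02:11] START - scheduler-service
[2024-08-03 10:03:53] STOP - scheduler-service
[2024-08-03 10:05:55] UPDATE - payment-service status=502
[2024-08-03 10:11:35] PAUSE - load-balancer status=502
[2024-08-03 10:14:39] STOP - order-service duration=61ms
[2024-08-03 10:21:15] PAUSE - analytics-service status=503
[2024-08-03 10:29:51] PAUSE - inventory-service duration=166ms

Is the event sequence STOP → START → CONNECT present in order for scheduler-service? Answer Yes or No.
No

To verify sequence order:

1. Find all events in sequence STOP → START → CONNECT for scheduler-service
2. Extract their timestamps
3. Check if timestamps are in ascending order
4. Result: No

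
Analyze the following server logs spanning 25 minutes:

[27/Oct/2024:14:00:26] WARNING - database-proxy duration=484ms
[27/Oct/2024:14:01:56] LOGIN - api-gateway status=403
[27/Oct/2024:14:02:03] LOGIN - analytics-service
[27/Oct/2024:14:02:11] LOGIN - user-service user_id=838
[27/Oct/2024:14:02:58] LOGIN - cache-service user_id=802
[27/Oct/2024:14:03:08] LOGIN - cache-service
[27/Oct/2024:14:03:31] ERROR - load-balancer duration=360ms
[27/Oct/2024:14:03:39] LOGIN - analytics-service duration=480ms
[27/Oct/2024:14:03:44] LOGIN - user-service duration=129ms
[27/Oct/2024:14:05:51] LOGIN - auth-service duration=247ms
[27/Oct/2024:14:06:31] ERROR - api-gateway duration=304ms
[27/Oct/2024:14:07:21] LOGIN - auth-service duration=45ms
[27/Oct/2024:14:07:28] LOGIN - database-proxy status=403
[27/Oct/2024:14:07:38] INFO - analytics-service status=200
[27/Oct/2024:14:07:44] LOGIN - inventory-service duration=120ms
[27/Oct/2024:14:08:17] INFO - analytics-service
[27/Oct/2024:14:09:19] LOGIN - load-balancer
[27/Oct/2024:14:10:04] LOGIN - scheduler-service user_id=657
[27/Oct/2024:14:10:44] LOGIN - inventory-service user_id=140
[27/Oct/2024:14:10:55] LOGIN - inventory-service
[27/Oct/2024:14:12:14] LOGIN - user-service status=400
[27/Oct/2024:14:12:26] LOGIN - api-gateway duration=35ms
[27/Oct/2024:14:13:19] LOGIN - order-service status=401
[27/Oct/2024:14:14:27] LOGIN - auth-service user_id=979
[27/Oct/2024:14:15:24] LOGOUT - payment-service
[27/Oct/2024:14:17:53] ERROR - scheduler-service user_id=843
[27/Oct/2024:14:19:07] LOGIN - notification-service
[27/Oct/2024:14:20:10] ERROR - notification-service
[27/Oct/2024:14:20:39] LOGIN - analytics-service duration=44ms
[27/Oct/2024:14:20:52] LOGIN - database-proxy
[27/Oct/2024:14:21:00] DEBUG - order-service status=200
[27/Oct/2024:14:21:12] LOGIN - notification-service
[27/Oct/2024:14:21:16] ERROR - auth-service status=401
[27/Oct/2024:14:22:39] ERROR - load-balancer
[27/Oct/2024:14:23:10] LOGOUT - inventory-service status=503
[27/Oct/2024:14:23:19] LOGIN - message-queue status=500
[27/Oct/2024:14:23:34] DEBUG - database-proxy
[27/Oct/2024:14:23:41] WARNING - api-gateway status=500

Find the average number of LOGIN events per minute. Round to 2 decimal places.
0.96

To calculate the rate:

1. Count total LOGIN events: 24
2. Total time period: 25 minutes
3. Rate = 24 / 25 = 0.96 events per minute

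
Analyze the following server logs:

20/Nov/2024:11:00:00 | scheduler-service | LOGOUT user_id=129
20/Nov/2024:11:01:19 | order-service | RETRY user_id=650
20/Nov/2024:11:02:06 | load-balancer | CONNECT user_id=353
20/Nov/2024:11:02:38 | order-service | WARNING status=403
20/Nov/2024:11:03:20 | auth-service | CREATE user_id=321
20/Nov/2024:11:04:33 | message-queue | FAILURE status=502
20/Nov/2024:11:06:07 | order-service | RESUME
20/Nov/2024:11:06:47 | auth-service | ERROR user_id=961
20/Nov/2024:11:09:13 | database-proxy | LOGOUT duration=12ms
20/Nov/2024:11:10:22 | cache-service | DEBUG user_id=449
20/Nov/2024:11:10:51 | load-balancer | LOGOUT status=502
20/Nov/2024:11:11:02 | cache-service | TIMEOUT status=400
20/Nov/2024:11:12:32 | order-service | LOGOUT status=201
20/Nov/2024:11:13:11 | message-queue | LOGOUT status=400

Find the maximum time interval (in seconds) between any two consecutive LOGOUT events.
553

To find the longest gap:

1. Extract all LOGOUT events in chronological order
2. Calculate time differences between consecutive events
3. Find the maximum difference
4. Longest gap: 553 seconds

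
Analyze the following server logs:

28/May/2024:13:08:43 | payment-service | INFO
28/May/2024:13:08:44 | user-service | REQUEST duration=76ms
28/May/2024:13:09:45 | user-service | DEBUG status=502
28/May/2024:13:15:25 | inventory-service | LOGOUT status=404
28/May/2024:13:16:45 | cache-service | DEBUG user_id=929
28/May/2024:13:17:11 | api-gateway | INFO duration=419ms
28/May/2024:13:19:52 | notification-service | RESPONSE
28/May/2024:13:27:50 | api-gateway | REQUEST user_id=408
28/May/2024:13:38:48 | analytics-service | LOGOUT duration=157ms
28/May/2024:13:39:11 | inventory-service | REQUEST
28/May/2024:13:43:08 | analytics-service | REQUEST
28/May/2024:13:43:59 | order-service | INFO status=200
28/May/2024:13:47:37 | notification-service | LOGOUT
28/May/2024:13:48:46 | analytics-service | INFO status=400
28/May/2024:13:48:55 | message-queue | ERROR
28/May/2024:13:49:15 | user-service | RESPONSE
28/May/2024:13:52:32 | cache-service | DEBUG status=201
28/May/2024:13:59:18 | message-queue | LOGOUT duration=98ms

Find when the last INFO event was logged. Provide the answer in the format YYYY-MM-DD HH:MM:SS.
2024-05-28 13:48:46

To find the last event:

1. Filter for all INFO events
2. Sort by timestamp
3. Select the last one
4. Timestamp: 2024-05-28 13:48:46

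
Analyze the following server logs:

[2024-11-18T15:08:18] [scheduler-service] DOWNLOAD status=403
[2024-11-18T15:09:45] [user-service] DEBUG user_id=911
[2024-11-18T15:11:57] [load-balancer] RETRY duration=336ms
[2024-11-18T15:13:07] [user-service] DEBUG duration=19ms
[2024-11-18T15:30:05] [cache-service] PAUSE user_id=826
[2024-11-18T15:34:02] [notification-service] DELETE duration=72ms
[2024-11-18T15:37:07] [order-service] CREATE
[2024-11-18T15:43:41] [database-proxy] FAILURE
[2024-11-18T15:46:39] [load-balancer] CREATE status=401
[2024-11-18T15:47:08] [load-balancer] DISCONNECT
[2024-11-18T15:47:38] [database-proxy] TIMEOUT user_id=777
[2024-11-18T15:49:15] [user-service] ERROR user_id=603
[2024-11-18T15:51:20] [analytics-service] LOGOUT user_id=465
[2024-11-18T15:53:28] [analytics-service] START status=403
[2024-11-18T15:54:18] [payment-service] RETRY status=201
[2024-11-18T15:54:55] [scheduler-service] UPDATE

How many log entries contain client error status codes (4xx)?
3

To find matching entries:

1. Pattern to match: client error status codes (4xx)
2. Scan each log entry for the pattern
3. Count matches: 3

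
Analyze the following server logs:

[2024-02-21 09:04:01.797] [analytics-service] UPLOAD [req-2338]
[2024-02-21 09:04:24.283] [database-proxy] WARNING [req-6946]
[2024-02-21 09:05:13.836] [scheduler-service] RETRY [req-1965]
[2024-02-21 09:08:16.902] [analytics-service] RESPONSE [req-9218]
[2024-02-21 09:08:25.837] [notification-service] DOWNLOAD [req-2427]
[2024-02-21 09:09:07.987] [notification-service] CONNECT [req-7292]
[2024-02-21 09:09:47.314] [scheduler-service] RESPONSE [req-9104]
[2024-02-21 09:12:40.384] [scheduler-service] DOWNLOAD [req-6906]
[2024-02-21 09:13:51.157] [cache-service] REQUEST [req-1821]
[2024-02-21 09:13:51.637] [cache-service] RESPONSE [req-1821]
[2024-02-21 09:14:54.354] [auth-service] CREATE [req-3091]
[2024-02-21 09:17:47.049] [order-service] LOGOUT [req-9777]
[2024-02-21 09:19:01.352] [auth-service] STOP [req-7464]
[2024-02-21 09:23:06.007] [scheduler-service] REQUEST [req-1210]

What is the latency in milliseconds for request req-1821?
480

To calculate latency:

1. Find REQUEST with id req-1821: 2024-02-21 09:13:51.157
2. Find RESPONSE with id req-1821: 2024-02-21 09:13:51.637
3. Latency: 2024-02-21 09:13:51.637 - 2024-02-21 09:13:51.157 = 480ms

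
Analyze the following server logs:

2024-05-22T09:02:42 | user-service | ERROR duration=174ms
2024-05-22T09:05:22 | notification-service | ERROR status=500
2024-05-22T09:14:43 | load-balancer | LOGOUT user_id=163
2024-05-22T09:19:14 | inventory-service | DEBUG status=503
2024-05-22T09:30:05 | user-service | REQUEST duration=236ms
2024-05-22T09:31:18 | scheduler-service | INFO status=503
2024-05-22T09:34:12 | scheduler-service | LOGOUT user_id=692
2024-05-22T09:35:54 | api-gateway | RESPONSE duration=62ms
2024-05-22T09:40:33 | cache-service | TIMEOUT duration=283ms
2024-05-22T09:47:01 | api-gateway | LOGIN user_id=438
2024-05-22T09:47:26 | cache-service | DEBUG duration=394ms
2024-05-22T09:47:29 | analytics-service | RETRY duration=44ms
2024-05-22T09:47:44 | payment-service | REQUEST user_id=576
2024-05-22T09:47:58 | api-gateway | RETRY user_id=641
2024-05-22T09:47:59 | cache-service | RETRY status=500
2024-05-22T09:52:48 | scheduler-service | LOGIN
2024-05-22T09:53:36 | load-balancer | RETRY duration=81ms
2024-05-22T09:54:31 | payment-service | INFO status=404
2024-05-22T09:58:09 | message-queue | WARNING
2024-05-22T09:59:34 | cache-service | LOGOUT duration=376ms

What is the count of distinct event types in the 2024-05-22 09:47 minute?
4

To count unique event types:

1. Filter events in the minute starting at 2024-05-22 09:47
2. Extract event types from matching entries
3. Count unique types: 4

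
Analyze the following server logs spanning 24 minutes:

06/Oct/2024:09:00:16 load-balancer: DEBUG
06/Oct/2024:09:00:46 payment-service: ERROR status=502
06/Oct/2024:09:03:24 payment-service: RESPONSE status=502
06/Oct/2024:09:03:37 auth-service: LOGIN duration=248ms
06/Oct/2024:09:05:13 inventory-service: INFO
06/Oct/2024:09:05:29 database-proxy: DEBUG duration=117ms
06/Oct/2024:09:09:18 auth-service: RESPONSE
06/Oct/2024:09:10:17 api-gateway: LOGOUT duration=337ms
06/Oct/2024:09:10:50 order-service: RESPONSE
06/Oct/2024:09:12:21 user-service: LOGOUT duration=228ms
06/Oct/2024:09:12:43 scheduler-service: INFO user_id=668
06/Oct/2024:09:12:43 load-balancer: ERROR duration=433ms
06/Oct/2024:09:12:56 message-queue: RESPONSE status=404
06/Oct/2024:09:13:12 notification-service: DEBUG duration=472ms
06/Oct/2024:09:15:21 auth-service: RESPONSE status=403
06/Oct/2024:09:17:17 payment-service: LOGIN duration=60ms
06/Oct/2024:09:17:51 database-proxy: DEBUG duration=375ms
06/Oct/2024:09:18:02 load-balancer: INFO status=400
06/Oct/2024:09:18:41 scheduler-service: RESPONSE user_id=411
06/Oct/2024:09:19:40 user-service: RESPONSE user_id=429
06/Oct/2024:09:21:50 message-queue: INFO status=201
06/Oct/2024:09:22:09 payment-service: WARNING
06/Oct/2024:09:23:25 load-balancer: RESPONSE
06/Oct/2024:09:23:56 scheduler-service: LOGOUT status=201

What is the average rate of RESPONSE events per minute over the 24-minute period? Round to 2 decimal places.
0.33

To calculate the rate:

1. Count total RESPONSE events: 8
2. Total time period: 24 minutes
3. Rate = 8 / 24 = 0.33 events per minute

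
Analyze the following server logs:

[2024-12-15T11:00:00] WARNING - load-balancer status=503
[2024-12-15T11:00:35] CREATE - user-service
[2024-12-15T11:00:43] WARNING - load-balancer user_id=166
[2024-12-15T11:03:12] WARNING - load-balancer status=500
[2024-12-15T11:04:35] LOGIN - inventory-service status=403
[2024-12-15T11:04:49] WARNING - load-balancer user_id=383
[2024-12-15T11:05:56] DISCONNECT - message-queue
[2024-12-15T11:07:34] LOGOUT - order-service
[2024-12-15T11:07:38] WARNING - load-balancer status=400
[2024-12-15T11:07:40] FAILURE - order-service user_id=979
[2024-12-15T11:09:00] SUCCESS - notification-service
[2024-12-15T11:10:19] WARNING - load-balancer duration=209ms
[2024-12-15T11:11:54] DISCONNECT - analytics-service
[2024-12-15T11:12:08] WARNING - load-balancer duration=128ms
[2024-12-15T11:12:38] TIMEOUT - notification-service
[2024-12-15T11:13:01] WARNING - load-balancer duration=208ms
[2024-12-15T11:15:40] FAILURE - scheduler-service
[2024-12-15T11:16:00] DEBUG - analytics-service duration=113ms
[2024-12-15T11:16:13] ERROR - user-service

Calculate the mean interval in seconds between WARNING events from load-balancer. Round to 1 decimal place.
111.6

To calculate average interval:

1. Find all WARNING events for load-balancer in order
2. Calculate time gaps between consecutive events
3. Compute mean of gaps: 781 / 7 = 111.6 seconds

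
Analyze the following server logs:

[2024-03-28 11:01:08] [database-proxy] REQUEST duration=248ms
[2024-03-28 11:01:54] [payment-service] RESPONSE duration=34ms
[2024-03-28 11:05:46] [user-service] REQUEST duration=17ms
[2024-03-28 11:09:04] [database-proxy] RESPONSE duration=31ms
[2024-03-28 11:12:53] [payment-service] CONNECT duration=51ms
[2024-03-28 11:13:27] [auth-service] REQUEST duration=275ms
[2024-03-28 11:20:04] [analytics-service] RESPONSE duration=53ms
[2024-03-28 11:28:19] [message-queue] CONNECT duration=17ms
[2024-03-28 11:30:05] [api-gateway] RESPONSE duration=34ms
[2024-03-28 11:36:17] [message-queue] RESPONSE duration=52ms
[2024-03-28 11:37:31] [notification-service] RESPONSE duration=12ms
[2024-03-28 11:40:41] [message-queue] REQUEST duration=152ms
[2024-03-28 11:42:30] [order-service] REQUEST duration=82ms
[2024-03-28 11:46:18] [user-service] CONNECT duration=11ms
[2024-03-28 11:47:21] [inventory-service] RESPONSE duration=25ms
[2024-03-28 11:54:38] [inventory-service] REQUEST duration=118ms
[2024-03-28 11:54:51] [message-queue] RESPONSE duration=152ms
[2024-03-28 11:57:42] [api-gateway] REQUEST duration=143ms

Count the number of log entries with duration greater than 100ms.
6

To count timeouts:

1. Threshold: 100ms
2. Extract duration from each log entry
3. Count entries where duration > 100
4. Timeout count: 6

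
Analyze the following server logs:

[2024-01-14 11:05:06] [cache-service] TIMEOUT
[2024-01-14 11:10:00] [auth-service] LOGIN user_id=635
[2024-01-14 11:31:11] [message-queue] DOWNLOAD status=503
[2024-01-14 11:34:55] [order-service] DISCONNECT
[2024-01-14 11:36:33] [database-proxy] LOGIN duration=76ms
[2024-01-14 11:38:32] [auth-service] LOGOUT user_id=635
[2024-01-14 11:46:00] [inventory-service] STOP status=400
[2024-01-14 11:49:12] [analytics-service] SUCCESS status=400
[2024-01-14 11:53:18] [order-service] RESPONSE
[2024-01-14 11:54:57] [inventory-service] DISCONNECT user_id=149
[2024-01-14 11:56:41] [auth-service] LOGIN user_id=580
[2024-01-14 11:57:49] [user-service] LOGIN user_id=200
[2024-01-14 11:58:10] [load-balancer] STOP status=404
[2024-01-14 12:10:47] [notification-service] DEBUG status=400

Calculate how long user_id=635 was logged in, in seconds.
1712

To calculate session duration:

1. Find LOGIN event for user_id=635: 2024-01-14 11:10:00
2. Find LOGOUT event for user_id=635: 2024-01-14 11:38:32
3. Session duration: 2024-01-14 11:38:32 - 2024-01-14 11:10:00 = 1712 seconds (28 minutes)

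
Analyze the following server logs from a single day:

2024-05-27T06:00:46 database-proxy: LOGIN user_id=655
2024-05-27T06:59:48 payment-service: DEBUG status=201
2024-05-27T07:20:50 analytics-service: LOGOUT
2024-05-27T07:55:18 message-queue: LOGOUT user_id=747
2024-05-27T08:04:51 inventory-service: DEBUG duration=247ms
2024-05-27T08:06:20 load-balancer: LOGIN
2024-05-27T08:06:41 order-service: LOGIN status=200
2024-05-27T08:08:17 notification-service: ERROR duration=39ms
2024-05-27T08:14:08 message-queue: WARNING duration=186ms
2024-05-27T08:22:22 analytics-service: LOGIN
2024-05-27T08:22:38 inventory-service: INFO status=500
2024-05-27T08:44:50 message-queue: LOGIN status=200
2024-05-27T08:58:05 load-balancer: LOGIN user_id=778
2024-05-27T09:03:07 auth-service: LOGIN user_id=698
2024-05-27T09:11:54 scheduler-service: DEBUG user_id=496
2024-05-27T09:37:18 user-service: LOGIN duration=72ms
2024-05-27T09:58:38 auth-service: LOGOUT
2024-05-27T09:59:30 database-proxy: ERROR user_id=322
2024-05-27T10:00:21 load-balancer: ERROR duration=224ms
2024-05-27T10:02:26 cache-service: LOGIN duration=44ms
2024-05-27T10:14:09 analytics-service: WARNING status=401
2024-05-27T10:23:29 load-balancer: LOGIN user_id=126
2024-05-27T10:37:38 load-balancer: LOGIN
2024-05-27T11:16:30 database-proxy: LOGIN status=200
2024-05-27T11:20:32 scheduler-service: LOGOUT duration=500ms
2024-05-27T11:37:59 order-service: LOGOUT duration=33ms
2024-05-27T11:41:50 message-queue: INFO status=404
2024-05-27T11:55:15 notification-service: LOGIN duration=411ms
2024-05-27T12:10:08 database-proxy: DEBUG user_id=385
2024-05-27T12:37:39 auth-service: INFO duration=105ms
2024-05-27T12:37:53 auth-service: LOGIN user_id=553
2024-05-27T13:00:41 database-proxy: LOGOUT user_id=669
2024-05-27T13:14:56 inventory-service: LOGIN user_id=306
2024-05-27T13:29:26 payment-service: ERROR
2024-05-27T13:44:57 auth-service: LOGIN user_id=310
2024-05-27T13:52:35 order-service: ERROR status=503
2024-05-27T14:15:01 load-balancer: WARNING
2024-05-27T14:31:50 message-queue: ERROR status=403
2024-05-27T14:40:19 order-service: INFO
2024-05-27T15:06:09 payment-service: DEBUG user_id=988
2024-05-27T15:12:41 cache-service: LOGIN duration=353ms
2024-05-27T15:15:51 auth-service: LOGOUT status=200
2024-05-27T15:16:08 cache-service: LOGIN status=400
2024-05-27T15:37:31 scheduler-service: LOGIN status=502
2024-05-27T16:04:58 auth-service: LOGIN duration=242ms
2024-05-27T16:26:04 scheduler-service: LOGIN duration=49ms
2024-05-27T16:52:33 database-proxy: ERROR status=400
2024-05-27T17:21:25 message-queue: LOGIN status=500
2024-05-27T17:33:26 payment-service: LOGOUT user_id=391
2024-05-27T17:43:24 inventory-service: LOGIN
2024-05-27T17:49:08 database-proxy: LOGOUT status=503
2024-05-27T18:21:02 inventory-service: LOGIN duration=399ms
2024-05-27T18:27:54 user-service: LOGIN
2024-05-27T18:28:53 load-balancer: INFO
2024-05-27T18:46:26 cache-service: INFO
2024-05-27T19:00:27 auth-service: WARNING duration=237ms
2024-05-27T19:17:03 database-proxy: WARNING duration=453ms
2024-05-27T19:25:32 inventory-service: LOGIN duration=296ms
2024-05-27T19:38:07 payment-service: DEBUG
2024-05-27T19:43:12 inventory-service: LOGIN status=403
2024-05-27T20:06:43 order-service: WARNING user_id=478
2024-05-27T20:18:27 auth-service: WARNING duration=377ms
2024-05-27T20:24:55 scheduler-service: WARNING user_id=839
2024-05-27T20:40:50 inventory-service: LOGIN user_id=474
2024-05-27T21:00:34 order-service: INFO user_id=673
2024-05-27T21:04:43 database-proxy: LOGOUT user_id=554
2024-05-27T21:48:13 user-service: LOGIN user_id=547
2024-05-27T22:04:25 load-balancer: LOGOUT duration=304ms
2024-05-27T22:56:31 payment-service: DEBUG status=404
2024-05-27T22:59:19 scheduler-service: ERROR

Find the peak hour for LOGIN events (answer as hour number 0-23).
8

To find the peak hour:

1. Group all LOGIN events by hour
2. Count events in each hour
3. Find hour with maximum count
4. Peak hour: 8 (with 5 events)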